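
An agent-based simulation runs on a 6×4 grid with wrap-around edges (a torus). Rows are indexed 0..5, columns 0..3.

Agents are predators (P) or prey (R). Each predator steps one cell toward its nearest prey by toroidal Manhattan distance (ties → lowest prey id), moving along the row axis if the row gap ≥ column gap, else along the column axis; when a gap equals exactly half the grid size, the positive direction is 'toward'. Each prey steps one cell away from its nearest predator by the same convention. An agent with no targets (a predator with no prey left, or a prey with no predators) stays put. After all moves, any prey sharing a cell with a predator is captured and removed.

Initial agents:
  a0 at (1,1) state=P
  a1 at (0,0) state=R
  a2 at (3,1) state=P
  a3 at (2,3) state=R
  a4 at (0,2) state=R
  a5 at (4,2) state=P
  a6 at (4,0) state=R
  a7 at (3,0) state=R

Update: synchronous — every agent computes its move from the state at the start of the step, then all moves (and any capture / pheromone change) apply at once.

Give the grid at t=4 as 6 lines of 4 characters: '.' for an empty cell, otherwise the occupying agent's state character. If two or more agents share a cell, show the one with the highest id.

t=1: a0@(0,1):P a1@(5,0):R a2@(3,0):P a3@(2,2):R a5@(5,2):P a6@(5,0):R a7@(3,3):R
t=2: a0@(5,1):P a1@(4,0):R a2@(3,3):P a3@(3,2):R a5@(5,3):P a6@(4,0):R a7@(3,2):R
t=3: a0@(4,1):P a1@(3,0):R a2@(3,2):P a3@(3,1):R a5@(4,3):P a6@(3,0):R a7@(3,1):R
t=4: a0@(3,1):P a1@(2,0):R a2@(3,1):P a3@(2,1):R a5@(3,3):P a6@(2,0):R a7@(2,1):R

....
....
RR..
.P.P
....
....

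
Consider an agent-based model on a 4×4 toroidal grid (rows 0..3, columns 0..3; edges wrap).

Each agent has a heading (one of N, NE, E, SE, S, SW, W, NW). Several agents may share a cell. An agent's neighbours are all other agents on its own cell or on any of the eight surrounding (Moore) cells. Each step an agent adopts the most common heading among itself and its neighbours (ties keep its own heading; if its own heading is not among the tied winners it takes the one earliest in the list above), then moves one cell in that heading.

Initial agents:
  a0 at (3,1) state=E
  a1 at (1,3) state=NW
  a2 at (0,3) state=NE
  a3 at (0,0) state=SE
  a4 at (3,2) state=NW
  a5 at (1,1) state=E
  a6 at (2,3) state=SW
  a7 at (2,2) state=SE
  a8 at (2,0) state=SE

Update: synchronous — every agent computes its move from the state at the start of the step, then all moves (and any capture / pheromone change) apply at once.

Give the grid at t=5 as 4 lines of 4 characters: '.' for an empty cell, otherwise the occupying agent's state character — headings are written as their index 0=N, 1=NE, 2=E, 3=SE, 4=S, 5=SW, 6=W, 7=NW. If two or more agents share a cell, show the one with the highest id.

t=1: a0@(0,2):SE a1@(2,0):SE a2@(3,2):NW a3@(0,1):E a4@(2,1):NW a5@(2,2):SE a6@(3,0):SE a7@(2,3):E a8@(2,1):E
t=2: a0@(1,3):SE a1@(3,1):SE a2@(3,3):E a3@(1,2):SE a4@(3,2):SE a5@(2,3):E a6@(3,1):E a7@(3,0):SE a8@(3,2):SE
t=3: a0@(2,0):SE a1@(0,2):SE a2@(0,0):SE a3@(2,3):SE a4@(0,3):SE a5@(3,0):SE a6@(0,2):SE a7@(3,1):E a8@(0,3):SE
t=4: a0@(3,1):SE a1@(1,3):SE a2@(1,1):SE a3@(3,0):SE a4@(1,0):SE a5@(0,1):SE a6@(1,3):SE a7@(0,2):SE a8@(1,0):SE
t=5: a0@(0,2):SE a1@(2,0):SE a2@(2,2):SE a3@(0,1):SE a4@(2,1):SE a5@(1,2):SE a6@(2,0):SE a7@(1,3):SE a8@(2,1):SE

.33.
..33
333.
....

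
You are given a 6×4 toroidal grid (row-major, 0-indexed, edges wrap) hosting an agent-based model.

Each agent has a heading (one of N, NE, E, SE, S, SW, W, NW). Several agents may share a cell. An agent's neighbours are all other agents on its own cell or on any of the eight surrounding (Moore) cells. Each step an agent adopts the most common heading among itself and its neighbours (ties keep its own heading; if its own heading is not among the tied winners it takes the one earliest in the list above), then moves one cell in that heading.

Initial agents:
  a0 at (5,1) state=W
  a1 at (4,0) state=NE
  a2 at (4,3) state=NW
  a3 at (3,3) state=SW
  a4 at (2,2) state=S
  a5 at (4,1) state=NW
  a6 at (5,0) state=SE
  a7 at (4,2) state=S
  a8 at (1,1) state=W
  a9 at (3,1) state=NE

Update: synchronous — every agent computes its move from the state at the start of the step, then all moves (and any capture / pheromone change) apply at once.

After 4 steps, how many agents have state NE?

t=1: a0@(5,0):W a1@(3,1):NE a2@(3,2):NW a3@(4,3):S a4@(3,2):S a5@(3,2):NE a6@(4,3):NW a7@(3,1):NW a8@(1,0):W a9@(2,2):NE
t=2: a0@(5,3):W a1@(2,2):NE a2@(2,1):NW a3@(5,3):S a4@(2,3):NE a5@(2,3):NE a6@(3,2):NW a7@(2,2):NE a8@(1,3):W a9@(1,3):NE
t=3: a0@(5,2):W a1@(1,3):NE a2@(1,0):NW a3@(0,3):S a4@(1,0):NE a5@(1,0):NE a6@(2,3):NE a7@(1,3):NE a8@(0,0):NE a9@(0,0):NE
t=4: a0@(5,1):W a1@(0,0):NE a2@(0,1):NE a3@(5,0):NE a4@(0,1):NE a5@(0,1):NE a6@(1,0):NE a7@(0,0):NE a8@(5,1):NE a9@(5,1):NE

9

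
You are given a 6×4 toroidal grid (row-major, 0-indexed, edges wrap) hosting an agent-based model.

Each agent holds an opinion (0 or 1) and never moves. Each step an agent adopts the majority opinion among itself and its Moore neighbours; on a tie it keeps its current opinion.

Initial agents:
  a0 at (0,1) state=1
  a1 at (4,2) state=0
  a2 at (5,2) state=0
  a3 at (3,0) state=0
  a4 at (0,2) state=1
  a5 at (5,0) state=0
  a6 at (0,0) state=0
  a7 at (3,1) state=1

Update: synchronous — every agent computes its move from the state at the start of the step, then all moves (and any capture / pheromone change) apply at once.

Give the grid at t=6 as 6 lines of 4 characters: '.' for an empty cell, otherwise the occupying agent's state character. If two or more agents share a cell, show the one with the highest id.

000.
....
....
00..
..0.
0.0.

t=1: a0@(0,1):0 a1@(4,2):0 a2@(5,2):0 a3@(3,0):0 a4@(0,2):1 a5@(5,0):0 a6@(0,0):0 a7@(3,1):0
t=2: a0@(0,1):0 a1@(4,2):0 a2@(5,2):0 a3@(3,0):0 a4@(0,2):0 a5@(5,0):0 a6@(0,0):0 a7@(3,1):0
t=3: (unchanged — steady state)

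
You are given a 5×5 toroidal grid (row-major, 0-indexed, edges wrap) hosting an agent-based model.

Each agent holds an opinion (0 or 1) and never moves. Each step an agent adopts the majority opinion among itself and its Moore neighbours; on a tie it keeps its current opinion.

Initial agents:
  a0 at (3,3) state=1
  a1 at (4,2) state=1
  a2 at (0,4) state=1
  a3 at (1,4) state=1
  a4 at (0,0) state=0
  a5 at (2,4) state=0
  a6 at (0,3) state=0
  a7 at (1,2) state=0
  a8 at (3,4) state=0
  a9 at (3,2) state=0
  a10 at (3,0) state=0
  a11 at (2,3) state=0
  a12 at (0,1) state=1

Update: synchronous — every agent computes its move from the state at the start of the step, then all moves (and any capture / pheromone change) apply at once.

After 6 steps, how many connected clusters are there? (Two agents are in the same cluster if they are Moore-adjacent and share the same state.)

2

t=1: a0@(3,3):0 a1@(4,2):1 a2@(0,4):1 a3@(1,4):0 a4@(0,0):1 a5@(2,4):0 a6@(0,3):1 a7@(1,2):0 a8@(3,4):0 a9@(3,2):0 a10@(3,0):0 a11@(2,3):0 a12@(0,1):1
t=2: (unchanged — steady state)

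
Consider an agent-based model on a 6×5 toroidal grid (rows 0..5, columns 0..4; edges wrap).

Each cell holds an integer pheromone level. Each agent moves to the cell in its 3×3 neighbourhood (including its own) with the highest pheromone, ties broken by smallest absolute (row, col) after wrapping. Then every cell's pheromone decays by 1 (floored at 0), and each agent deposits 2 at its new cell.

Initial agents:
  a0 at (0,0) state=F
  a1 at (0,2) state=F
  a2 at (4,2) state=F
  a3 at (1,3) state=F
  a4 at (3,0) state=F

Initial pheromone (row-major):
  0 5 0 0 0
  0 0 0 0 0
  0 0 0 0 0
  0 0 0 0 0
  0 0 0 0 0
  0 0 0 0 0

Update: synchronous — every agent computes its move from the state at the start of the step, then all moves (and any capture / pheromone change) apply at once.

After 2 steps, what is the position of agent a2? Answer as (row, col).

(2, 0)

t=1: a0@(0,1) a1@(0,1) a2@(3,1) a3@(0,2) a4@(2,0) | pheromone: 0 8 2 0 0 / 0 0 0 0 0 / 2 0 0 0 0 / 0 2 0 0 0 / 0 0 0 0 0 / 0 0 0 0 0
t=2: a0@(0,1) a1@(0,1) a2@(2,0) a3@(0,1) a4@(2,0) | pheromone: 0 13 1 0 0 / 0 0 0 0 0 / 5 0 0 0 0 / 0 1 0 0 0 / 0 0 0 0 0 / 0 0 0 0 0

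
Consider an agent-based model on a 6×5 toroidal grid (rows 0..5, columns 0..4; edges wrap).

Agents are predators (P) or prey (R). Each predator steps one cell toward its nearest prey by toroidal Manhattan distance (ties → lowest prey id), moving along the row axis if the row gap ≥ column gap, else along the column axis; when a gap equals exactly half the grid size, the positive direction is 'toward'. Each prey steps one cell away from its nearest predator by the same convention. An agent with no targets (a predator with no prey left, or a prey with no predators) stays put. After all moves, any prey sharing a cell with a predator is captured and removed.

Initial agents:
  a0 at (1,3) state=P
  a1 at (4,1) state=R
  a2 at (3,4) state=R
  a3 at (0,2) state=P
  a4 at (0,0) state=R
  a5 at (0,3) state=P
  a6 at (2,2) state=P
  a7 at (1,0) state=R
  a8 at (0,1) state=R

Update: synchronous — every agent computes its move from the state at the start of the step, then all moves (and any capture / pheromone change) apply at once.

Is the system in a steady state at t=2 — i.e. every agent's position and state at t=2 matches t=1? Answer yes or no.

t=1: a0@(1,4):P a1@(3,1):R a2@(4,4):R a3@(0,1):P a5@(0,4):P a6@(3,2):P a7@(1,1):R a8@(0,0):R
t=2: a0@(1,0):P a1@(3,0):R a2@(3,4):R a3@(1,1):P a5@(0,0):P a6@(3,1):P a7@(2,1):R a8@(0,4):R

no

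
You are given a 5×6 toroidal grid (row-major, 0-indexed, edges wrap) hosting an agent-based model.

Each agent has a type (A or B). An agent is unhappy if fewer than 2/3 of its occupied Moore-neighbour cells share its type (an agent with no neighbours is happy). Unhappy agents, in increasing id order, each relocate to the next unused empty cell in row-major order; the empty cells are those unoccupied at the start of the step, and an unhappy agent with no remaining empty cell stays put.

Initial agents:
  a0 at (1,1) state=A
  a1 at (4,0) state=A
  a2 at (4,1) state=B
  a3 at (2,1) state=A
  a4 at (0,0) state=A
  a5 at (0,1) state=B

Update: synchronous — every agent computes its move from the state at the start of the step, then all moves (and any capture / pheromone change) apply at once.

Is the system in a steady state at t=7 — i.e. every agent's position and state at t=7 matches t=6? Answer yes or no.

t=1: a0@(1,1):A a1@(0,2):A a2@(0,3):B a3@(2,1):A a4@(0,4):A a5@(0,5):B
t=2: a0@(1,1):A a1@(0,0):A a2@(0,1):B a3@(2,1):A a4@(1,0):A a5@(1,2):B
t=3: a0@(0,2):A a1@(0,0):A a2@(0,3):B a3@(2,1):A a4@(1,0):A a5@(0,4):B
t=4: a0@(0,1):A a1@(0,0):A a2@(0,5):B a3@(2,1):A a4@(1,0):A a5@(0,4):B
t=5: a0@(0,1):A a1@(0,0):A a2@(0,2):B a3@(2,1):A a4@(1,0):A a5@(0,4):B
t=6: a0@(0,1):A a1@(0,0):A a2@(0,3):B a3@(2,1):A a4@(1,0):A a5@(0,4):B
t=7: (unchanged — steady state)

yes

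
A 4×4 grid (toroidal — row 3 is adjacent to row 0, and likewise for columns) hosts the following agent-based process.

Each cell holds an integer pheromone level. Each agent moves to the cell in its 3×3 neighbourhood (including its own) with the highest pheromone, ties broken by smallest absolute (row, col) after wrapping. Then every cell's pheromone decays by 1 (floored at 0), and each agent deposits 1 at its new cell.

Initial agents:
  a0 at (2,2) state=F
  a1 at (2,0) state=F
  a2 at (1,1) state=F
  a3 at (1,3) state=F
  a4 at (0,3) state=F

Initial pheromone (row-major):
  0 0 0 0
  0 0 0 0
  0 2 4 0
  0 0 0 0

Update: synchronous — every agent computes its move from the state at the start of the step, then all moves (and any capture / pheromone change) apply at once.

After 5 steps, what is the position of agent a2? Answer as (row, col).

(2, 2)

t=1: a0@(2,2) a1@(2,1) a2@(2,2) a3@(2,2) a4@(0,0) | pheromone: 1 0 0 0 / 0 0 0 0 / 0 2 6 0 / 0 0 0 0
t=2: a0@(2,2) a1@(2,2) a2@(2,2) a3@(2,2) a4@(0,0) | pheromone: 1 0 0 0 / 0 0 0 0 / 0 1 9 0 / 0 0 0 0
t=3: a0@(2,2) a1@(2,2) a2@(2,2) a3@(2,2) a4@(0,0) | pheromone: 1 0 0 0 / 0 0 0 0 / 0 0 12 0 / 0 0 0 0
t=4: a0@(2,2) a1@(2,2) a2@(2,2) a3@(2,2) a4@(0,0) | pheromone: 1 0 0 0 / 0 0 0 0 / 0 0 15 0 / 0 0 0 0
t=5: a0@(2,2) a1@(2,2) a2@(2,2) a3@(2,2) a4@(0,0) | pheromone: 1 0 0 0 / 0 0 0 0 / 0 0 18 0 / 0 0 0 0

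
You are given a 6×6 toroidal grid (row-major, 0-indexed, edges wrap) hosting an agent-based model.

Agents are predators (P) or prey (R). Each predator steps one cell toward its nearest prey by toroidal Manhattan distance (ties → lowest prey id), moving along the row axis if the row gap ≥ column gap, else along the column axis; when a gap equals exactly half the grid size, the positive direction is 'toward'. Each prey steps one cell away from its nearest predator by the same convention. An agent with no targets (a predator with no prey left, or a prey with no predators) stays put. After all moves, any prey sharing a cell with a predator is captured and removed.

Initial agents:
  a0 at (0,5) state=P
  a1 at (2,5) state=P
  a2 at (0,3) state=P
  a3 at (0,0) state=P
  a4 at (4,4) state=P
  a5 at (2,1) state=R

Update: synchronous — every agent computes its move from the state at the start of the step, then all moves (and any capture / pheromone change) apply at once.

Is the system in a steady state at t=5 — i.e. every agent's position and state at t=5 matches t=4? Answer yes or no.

yes

t=1: a0@(1,5):P a1@(2,0):P a2@(1,3):P a3@(1,0):P a4@(4,5):P a5@(2,2):R
t=2: a0@(1,0):P a1@(2,1):P a2@(2,3):P a3@(1,1):P a4@(4,0):P
t=3: (unchanged — steady state)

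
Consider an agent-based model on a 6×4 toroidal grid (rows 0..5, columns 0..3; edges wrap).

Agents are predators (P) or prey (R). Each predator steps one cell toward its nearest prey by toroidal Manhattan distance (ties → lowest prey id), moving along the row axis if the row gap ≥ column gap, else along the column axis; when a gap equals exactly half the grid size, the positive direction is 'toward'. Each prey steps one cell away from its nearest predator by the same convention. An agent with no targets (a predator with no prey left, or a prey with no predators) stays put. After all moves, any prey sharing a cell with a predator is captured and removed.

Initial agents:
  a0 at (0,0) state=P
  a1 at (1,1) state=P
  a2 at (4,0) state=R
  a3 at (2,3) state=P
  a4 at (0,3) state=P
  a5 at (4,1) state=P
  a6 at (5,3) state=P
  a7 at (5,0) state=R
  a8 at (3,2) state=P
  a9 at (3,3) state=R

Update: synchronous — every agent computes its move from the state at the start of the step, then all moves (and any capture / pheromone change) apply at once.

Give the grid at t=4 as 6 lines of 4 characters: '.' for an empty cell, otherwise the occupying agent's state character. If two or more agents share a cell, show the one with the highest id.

P.PP
...R
....
....
....
....

t=1: a0@(5,0):P a1@(0,1):P a2@(4,3):R a3@(3,3):P a4@(5,3):P a5@(4,0):P a6@(5,0):P a8@(3,3):P a9@(4,3):R
t=2: a0@(4,0):P a1@(5,1):P a2@(5,3):R a3@(4,3):P a4@(4,3):P a5@(4,3):P a6@(4,0):P a8@(4,3):P a9@(5,3):R
t=3: a0@(5,0):P a1@(5,2):P a2@(0,3):R a3@(5,3):P a4@(5,3):P a5@(5,3):P a6@(5,0):P a8@(5,3):P a9@(0,3):R
t=4: a0@(0,0):P a1@(0,2):P a2@(1,3):R a3@(0,3):P a4@(0,3):P a5@(0,3):P a6@(0,0):P a8@(0,3):P a9@(1,3):R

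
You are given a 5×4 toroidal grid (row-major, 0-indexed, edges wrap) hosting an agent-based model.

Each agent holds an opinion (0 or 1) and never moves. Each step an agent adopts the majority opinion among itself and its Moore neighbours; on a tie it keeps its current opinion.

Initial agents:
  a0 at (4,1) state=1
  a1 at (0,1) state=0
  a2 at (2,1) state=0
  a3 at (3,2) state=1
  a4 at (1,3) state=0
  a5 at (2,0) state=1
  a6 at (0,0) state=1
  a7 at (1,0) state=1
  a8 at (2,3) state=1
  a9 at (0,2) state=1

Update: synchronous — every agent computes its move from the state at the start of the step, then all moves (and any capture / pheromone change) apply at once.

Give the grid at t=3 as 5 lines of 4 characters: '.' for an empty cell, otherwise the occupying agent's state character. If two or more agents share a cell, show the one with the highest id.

111.
1..1
11.1
..1.
.1..

t=1: a0@(4,1):1 a1@(0,1):1 a2@(2,1):1 a3@(3,2):1 a4@(1,3):1 a5@(2,0):1 a6@(0,0):1 a7@(1,0):1 a8@(2,3):1 a9@(0,2):1
t=2: (unchanged — steady state)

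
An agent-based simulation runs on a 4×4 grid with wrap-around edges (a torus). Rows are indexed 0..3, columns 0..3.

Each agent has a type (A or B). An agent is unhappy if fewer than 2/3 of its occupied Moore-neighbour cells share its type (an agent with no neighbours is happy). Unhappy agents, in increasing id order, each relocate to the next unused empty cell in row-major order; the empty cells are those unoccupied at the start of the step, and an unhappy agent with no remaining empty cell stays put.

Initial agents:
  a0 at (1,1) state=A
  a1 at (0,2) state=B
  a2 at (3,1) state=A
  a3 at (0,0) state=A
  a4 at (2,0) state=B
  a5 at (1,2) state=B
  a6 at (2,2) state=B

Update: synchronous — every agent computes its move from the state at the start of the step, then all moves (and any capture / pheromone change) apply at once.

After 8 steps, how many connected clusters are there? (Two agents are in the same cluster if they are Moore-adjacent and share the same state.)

2

t=1: a0@(0,1):A a1@(0,3):B a2@(1,0):A a3@(0,0):A a4@(1,3):B a5@(1,2):B a6@(2,1):B
t=2: a0@(0,1):A a1@(0,2):B a2@(1,1):A a3@(2,0):A a4@(2,2):B a5@(1,2):B a6@(2,3):B
t=3: a0@(0,0):A a1@(0,3):B a2@(1,0):A a3@(1,3):A a4@(2,2):B a5@(2,1):B a6@(2,3):B
t=4: a0@(0,0):A a1@(0,1):B a2@(0,2):A a3@(1,1):A a4@(2,2):B a5@(1,2):B a6@(2,0):B
t=5: a0@(0,3):A a1@(1,0):B a2@(1,3):A a3@(2,1):A a4@(2,3):B a5@(3,0):B a6@(3,1):B
t=6: a0@(0,0):A a1@(0,1):B a2@(0,2):A a3@(1,1):A a4@(2,3):B a5@(1,2):B a6@(2,0):B
t=7: a0@(0,3):A a1@(1,0):B a2@(1,3):A a3@(2,1):A a4@(2,3):B a5@(2,2):B a6@(3,0):B
t=8: a0@(0,0):A a1@(0,1):B a2@(0,2):A a3@(1,1):A a4@(2,3):B a5@(1,2):B a6@(2,0):B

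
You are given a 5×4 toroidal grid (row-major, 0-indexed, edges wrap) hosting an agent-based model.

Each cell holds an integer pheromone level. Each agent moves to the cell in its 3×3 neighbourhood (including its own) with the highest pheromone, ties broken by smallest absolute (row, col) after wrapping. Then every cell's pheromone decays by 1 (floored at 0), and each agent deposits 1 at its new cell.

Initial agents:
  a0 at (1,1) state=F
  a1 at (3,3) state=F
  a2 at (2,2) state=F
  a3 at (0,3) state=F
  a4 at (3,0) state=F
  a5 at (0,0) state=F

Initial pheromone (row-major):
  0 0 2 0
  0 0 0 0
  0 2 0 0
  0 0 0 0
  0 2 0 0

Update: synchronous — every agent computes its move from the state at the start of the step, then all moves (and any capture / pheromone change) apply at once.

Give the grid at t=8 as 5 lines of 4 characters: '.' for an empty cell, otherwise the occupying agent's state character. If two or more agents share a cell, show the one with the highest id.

t=1: a0@(0,2) a1@(2,0) a2@(2,1) a3@(0,2) a4@(2,1) a5@(4,1) | pheromone: 0 0 3 0 / 0 0 0 0 / 1 3 0 0 / 0 0 0 0 / 0 2 0 0
t=2: a0@(0,2) a1@(2,1) a2@(2,1) a3@(0,2) a4@(2,1) a5@(0,2) | pheromone: 0 0 5 0 / 0 0 0 0 / 0 5 0 0 / 0 0 0 0 / 0 1 0 0
t=3: a0@(0,2) a1@(2,1) a2@(2,1) a3@(0,2) a4@(2,1) a5@(0,2) | pheromone: 0 0 7 0 / 0 0 0 0 / 0 7 0 0 / 0 0 0 0 / 0 0 0 0
t=4: a0@(0,2) a1@(2,1) a2@(2,1) a3@(0,2) a4@(2,1) a5@(0,2) | pheromone: 0 0 9 0 / 0 0 0 0 / 0 9 0 0 / 0 0 0 0 / 0 0 0 0
t=5: a0@(0,2) a1@(2,1) a2@(2,1) a3@(0,2) a4@(2,1) a5@(0,2) | pheromone: 0 0 11 0 / 0 0 0 0 / 0 11 0 0 / 0 0 0 0 / 0 0 0 0
t=6: a0@(0,2) a1@(2,1) a2@(2,1) a3@(0,2) a4@(2,1) a5@(0,2) | pheromone: 0 0 13 0 / 0 0 0 0 / 0 13 0 0 / 0 0 0 0 / 0 0 0 0
t=7: a0@(0,2) a1@(2,1) a2@(2,1) a3@(0,2) a4@(2,1) a5@(0,2) | pheromone: 0 0 15 0 / 0 0 0 0 / 0 15 0 0 / 0 0 0 0 / 0 0 0 0
t=8: a0@(0,2) a1@(2,1) a2@(2,1) a3@(0,2) a4@(2,1) a5@(0,2) | pheromone: 0 0 17 0 / 0 0 0 0 / 0 17 0 0 / 0 0 0 0 / 0 0 0 0

..F.
....
.F..
....
....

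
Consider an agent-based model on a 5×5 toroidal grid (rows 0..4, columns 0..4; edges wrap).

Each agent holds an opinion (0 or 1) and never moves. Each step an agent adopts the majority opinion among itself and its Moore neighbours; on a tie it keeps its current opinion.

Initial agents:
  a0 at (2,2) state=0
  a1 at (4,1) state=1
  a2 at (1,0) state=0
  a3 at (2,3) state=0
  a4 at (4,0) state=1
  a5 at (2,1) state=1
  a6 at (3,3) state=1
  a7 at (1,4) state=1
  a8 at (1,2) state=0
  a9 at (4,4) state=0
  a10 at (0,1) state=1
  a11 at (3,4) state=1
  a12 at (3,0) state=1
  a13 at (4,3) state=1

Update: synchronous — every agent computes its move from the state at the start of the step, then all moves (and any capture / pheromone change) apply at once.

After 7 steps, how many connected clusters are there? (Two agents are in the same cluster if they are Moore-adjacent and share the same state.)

2

t=1: a0@(2,2):0 a1@(4,1):1 a2@(1,0):1 a3@(2,3):0 a4@(4,0):1 a5@(2,1):0 a6@(3,3):1 a7@(1,4):0 a8@(1,2):0 a9@(4,4):1 a10@(0,1):1 a11@(3,4):1 a12@(3,0):1 a13@(4,3):1
t=2: (unchanged — steady state)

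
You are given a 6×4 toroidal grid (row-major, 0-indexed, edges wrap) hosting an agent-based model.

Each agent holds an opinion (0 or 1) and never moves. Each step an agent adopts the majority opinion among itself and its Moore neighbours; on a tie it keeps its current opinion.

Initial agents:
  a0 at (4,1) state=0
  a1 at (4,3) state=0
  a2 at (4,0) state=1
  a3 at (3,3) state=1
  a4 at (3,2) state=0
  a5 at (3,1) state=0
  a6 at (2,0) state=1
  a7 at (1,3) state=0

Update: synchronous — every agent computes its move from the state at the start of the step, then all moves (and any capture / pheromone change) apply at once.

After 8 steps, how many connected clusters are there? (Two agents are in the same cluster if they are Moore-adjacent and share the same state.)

t=1: a0@(4,1):0 a1@(4,3):0 a2@(4,0):0 a3@(3,3):1 a4@(3,2):0 a5@(3,1):0 a6@(2,0):1 a7@(1,3):0
t=2: a0@(4,1):0 a1@(4,3):0 a2@(4,0):0 a3@(3,3):0 a4@(3,2):0 a5@(3,1):0 a6@(2,0):1 a7@(1,3):0
t=3: a0@(4,1):0 a1@(4,3):0 a2@(4,0):0 a3@(3,3):0 a4@(3,2):0 a5@(3,1):0 a6@(2,0):0 a7@(1,3):0
t=4: (unchanged — steady state)

1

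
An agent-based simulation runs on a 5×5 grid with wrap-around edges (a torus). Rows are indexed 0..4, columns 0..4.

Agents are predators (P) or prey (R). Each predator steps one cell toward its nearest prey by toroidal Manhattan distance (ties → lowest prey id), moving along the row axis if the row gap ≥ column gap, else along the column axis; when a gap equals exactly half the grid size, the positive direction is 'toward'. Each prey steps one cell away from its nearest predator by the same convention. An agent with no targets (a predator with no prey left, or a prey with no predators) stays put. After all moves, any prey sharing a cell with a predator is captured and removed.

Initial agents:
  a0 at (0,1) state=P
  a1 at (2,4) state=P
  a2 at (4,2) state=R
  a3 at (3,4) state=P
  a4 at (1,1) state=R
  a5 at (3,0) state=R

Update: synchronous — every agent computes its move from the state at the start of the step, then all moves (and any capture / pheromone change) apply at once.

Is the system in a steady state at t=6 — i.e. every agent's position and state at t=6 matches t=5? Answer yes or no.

t=1: a0@(1,1):P a1@(3,4):P a2@(3,2):R a3@(3,0):P a4@(2,1):R a5@(3,1):R
t=2: a0@(2,1):P a1@(3,3):P a3@(3,1):P a5@(3,2):R
t=3: a0@(3,1):P a1@(3,2):P a3@(3,2):P
t=4: (unchanged — steady state)

yes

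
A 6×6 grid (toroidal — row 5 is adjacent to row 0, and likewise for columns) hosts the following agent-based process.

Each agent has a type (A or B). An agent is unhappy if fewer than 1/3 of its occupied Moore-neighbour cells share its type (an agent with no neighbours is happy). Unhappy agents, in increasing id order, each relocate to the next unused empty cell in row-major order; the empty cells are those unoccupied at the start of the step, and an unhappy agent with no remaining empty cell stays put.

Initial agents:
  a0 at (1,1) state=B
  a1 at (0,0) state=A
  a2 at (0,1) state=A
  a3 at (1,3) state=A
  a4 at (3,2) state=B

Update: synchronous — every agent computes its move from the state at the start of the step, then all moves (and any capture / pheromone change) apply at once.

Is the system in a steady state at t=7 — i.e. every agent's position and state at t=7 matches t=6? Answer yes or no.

yes

t=1: a0@(0,2):B a1@(0,0):A a2@(0,1):A a3@(1,3):A a4@(3,2):B
t=2: a0@(0,3):B a1@(0,0):A a2@(0,1):A a3@(0,4):A a4@(3,2):B
t=3: a0@(0,2):B a1@(0,0):A a2@(0,1):A a3@(0,5):A a4@(3,2):B
t=4: a0@(0,3):B a1@(0,0):A a2@(0,1):A a3@(0,5):A a4@(3,2):B
t=5: (unchanged — steady state)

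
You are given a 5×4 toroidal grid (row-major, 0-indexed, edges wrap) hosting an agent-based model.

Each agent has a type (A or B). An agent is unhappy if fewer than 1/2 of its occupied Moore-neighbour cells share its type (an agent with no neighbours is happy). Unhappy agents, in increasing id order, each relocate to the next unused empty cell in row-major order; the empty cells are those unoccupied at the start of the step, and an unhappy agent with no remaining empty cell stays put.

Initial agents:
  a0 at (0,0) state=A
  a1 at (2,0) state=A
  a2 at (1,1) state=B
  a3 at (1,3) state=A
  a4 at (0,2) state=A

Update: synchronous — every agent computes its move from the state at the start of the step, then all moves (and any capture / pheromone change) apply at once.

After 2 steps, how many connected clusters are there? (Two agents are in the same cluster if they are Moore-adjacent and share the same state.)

2

t=1: a0@(0,0):A a1@(2,0):A a2@(0,1):B a3@(1,3):A a4@(0,2):A
t=2: a0@(0,0):A a1@(2,0):A a2@(0,3):B a3@(1,3):A a4@(0,2):A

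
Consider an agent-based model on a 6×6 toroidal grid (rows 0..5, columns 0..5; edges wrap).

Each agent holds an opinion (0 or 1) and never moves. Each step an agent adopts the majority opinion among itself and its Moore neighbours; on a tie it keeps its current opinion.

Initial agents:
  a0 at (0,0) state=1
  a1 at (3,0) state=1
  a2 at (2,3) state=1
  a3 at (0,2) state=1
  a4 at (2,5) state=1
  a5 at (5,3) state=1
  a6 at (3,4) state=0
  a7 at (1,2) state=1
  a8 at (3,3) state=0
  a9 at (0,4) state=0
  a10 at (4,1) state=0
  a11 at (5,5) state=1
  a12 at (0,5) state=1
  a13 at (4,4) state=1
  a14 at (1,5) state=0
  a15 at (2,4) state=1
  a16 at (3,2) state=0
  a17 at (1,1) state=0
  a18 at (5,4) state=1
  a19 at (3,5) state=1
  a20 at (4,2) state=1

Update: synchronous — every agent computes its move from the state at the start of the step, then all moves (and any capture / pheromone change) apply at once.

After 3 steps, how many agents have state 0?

3

t=1: a0@(0,0):1 a1@(3,0):1 a2@(2,3):1 a3@(0,2):1 a4@(2,5):1 a5@(5,3):1 a6@(3,4):1 a7@(1,2):1 a8@(3,3):1 a9@(0,4):1 a10@(4,1):0 a11@(5,5):1 a12@(0,5):1 a13@(4,4):1 a14@(1,5):1 a15@(2,4):1 a16@(3,2):0 a17@(1,1):1 a18@(5,4):1 a19@(3,5):1 a20@(4,2):0
t=2: (unchanged — steady state)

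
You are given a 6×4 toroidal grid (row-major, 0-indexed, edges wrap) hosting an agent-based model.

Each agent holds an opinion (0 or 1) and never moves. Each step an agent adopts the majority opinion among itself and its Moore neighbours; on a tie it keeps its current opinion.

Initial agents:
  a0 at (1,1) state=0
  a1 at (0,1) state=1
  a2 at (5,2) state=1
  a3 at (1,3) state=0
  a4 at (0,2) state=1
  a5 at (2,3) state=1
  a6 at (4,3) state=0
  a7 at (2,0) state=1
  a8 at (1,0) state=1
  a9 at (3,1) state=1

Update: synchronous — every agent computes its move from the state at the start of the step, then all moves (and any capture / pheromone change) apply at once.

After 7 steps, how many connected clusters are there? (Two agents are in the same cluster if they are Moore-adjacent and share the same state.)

2

t=1: a0@(1,1):1 a1@(0,1):1 a2@(5,2):1 a3@(1,3):1 a4@(0,2):1 a5@(2,3):1 a6@(4,3):0 a7@(2,0):1 a8@(1,0):1 a9@(3,1):1
t=2: (unchanged — steady state)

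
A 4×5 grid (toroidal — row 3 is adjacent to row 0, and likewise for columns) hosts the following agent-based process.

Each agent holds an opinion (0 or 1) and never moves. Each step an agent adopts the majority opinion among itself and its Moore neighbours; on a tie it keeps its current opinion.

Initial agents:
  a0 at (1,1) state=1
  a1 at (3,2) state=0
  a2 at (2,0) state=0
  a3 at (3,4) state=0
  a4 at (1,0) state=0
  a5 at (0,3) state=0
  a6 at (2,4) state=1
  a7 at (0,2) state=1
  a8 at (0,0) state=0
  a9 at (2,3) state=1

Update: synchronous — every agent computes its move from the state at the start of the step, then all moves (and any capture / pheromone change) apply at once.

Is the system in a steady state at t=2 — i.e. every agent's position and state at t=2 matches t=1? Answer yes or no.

no

t=1: a0@(1,1):0 a1@(3,2):0 a2@(2,0):0 a3@(3,4):0 a4@(1,0):0 a5@(0,3):0 a6@(2,4):0 a7@(0,2):1 a8@(0,0):0 a9@(2,3):1
t=2: a0@(1,1):0 a1@(3,2):0 a2@(2,0):0 a3@(3,4):0 a4@(1,0):0 a5@(0,3):0 a6@(2,4):0 a7@(0,2):0 a8@(0,0):0 a9@(2,3):0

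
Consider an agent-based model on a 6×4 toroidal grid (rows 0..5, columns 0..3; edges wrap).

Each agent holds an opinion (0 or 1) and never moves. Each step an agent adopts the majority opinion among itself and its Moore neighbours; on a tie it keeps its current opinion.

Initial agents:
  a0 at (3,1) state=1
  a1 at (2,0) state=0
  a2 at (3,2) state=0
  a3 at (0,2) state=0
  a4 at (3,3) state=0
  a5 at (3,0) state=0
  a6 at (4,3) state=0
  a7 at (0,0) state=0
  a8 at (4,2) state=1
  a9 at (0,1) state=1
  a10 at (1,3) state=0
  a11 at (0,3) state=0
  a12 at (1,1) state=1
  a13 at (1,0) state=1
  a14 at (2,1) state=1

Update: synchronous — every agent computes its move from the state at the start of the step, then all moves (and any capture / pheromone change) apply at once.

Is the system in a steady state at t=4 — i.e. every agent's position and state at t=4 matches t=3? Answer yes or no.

t=1: a0@(3,1):1 a1@(2,0):0 a2@(3,2):0 a3@(0,2):0 a4@(3,3):0 a5@(3,0):0 a6@(4,3):0 a7@(0,0):0 a8@(4,2):0 a9@(0,1):1 a10@(1,3):0 a11@(0,3):0 a12@(1,1):1 a13@(1,0):1 a14@(2,1):1
t=2: a0@(3,1):0 a1@(2,0):0 a2@(3,2):0 a3@(0,2):0 a4@(3,3):0 a5@(3,0):0 a6@(4,3):0 a7@(0,0):0 a8@(4,2):0 a9@(0,1):1 a10@(1,3):0 a11@(0,3):0 a12@(1,1):1 a13@(1,0):1 a14@(2,1):1
t=3: a0@(3,1):0 a1@(2,0):0 a2@(3,2):0 a3@(0,2):0 a4@(3,3):0 a5@(3,0):0 a6@(4,3):0 a7@(0,0):0 a8@(4,2):0 a9@(0,1):1 a10@(1,3):0 a11@(0,3):0 a12@(1,1):1 a13@(1,0):1 a14@(2,1):0
t=4: a0@(3,1):0 a1@(2,0):0 a2@(3,2):0 a3@(0,2):0 a4@(3,3):0 a5@(3,0):0 a6@(4,3):0 a7@(0,0):0 a8@(4,2):0 a9@(0,1):1 a10@(1,3):0 a11@(0,3):0 a12@(1,1):0 a13@(1,0):0 a14@(2,1):0

no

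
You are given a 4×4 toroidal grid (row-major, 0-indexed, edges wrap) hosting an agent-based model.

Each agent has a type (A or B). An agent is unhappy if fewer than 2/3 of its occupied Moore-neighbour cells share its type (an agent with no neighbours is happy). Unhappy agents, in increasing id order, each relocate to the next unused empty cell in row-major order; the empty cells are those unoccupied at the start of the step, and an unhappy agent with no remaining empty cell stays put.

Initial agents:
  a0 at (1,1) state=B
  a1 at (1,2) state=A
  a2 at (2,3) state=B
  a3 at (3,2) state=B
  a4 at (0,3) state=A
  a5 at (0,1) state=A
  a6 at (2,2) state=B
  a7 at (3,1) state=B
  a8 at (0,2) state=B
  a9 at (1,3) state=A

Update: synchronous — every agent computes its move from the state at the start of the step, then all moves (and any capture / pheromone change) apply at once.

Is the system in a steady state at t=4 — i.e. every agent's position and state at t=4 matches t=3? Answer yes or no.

no

t=1: a0@(0,0):B a1@(1,0):A a2@(2,0):B a3@(3,2):B a4@(2,1):A a5@(3,0):A a6@(2,2):B a7@(3,1):B a8@(3,3):B a9@(1,3):A
t=2: a0@(0,1):B a1@(0,2):A a2@(0,3):B a3@(3,2):B a4@(1,1):A a5@(1,2):A a6@(2,3):B a7@(3,1):B a8@(3,3):B a9@(1,3):A
t=3: a0@(0,0):B a1@(1,0):A a2@(2,0):B a3@(3,2):B a4@(1,1):A a5@(2,1):A a6@(2,2):B a7@(3,1):B a8@(3,3):B a9@(3,0):A
t=4: a0@(0,1):B a1@(0,2):A a2@(0,3):B a3@(3,2):B a4@(1,2):A a5@(1,3):A a6@(2,3):B a7@(3,1):B a8@(3,3):B a9@(3,0):A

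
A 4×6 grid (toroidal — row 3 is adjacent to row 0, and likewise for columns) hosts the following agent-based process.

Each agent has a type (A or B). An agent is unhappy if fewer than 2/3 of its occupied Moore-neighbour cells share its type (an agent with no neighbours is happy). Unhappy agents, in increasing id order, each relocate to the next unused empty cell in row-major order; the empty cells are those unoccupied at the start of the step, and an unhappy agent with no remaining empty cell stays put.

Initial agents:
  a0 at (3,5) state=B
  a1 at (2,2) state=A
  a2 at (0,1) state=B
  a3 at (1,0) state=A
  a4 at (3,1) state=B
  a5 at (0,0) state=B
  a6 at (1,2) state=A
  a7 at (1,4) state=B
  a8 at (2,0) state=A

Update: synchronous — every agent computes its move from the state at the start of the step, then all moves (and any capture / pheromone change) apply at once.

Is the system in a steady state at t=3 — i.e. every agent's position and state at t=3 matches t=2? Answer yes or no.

t=1: a0@(0,2):B a1@(0,3):A a2@(0,4):B a3@(0,5):A a4@(1,1):B a5@(0,0):B a6@(1,3):A a7@(1,4):B a8@(1,5):A
t=2: a0@(0,1):B a1@(1,0):A a2@(1,2):B a3@(2,0):A a4@(1,1):B a5@(2,1):B a6@(2,2):A a7@(2,3):B a8@(2,4):A
t=3: a0@(0,1):B a1@(0,0):A a2@(1,2):B a3@(0,2):A a4@(0,3):B a5@(0,4):B a6@(0,5):A a7@(1,3):B a8@(1,4):A

no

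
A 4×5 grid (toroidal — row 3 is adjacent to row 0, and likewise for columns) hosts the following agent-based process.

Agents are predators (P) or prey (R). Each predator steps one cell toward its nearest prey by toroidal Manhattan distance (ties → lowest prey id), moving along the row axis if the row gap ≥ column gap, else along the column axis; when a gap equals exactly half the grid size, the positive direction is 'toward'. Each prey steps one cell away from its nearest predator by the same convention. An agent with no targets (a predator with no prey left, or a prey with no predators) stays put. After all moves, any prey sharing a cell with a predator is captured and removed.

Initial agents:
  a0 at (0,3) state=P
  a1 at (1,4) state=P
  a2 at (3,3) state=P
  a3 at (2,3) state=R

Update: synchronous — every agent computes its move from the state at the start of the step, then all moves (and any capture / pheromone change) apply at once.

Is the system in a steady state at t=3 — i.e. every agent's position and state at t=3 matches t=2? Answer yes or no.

yes

t=1: a0@(1,3):P a1@(2,4):P a2@(2,3):P
t=2: (unchanged — steady state)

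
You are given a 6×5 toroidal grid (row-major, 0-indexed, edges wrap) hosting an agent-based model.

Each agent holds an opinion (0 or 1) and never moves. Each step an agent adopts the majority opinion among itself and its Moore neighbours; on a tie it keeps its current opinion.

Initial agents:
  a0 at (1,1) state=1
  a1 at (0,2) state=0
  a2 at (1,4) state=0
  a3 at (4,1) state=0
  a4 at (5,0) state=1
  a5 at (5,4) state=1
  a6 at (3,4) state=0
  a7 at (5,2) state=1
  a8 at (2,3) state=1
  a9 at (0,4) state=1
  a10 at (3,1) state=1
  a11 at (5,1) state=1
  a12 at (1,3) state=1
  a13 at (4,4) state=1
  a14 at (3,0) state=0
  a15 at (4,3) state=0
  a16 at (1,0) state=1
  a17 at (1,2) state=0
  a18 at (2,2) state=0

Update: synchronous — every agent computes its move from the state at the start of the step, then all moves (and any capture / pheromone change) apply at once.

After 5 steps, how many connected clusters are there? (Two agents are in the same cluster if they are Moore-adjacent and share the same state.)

t=1: a0@(1,1):0 a1@(0,2):1 a2@(1,4):1 a3@(4,1):1 a4@(5,0):1 a5@(5,4):1 a6@(3,4):0 a7@(5,2):0 a8@(2,3):0 a9@(0,4):1 a10@(3,1):0 a11@(5,1):1 a12@(1,3):0 a13@(4,4):1 a14@(3,0):0 a15@(4,3):1 a16@(1,0):1 a17@(1,2):0 a18@(2,2):1
t=2: a0@(1,1):1 a1@(0,2):0 a2@(1,4):1 a3@(4,1):1 a4@(5,0):1 a5@(5,4):1 a6@(3,4):0 a7@(5,2):1 a8@(2,3):0 a9@(0,4):1 a10@(3,1):0 a11@(5,1):1 a12@(1,3):1 a13@(4,4):1 a14@(3,0):0 a15@(4,3):1 a16@(1,0):1 a17@(1,2):0 a18@(2,2):0
t=3: a0@(1,1):0 a1@(0,2):1 a2@(1,4):1 a3@(4,1):1 a4@(5,0):1 a5@(5,4):1 a6@(3,4):0 a7@(5,2):1 a8@(2,3):0 a9@(0,4):1 a10@(3,1):0 a11@(5,1):1 a12@(1,3):0 a13@(4,4):1 a14@(3,0):0 a15@(4,3):1 a16@(1,0):1 a17@(1,2):0 a18@(2,2):0
t=4: (unchanged — steady state)

2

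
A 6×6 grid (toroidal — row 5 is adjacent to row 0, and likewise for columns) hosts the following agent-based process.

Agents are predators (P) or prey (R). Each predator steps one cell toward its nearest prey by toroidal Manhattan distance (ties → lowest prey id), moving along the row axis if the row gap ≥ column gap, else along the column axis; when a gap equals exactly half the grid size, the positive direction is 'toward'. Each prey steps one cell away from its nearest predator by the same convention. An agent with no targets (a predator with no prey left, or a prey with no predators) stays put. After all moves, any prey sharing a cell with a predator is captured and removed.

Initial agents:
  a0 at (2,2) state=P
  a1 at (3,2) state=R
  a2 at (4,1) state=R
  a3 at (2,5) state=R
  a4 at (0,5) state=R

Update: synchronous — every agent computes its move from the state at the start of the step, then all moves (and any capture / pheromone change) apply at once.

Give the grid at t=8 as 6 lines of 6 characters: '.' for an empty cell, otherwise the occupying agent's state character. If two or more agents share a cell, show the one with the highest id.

t=1: a0@(3,2):P a1@(4,2):R a2@(5,1):R a3@(2,4):R a4@(0,4):R
t=2: a0@(4,2):P a1@(5,2):R a2@(0,1):R a3@(2,5):R a4@(5,4):R
t=3: a0@(5,2):P a1@(0,2):R a2@(1,1):R a3@(2,4):R a4@(5,5):R
t=4: a0@(0,2):P a1@(1,2):R a2@(2,1):R a3@(1,4):R a4@(5,4):R
t=5: a0@(1,2):P a1@(2,2):R a2@(3,1):R a3@(1,5):R a4@(5,5):R
t=6: a0@(2,2):P a1@(3,2):R a2@(4,1):R a3@(1,4):R a4@(5,4):R
t=7: a0@(3,2):P a1@(4,2):R a2@(5,1):R a3@(1,5):R a4@(4,4):R
t=8: a0@(4,2):P a1@(5,2):R a2@(0,1):R a3@(1,4):R a4@(4,5):R

.R....
....R.
......
......
..P..R
..R...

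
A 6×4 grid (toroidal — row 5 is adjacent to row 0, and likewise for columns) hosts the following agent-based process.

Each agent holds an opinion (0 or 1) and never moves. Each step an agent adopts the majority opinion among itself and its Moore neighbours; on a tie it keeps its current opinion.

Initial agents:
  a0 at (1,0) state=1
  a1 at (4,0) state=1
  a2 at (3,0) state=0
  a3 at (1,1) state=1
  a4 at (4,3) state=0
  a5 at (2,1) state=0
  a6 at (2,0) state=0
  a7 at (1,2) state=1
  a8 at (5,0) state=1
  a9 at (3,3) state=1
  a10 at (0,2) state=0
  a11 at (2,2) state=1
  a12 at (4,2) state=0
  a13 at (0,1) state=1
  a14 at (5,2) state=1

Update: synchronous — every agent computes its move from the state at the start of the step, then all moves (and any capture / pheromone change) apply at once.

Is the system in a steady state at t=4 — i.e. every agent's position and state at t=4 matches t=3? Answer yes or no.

yes

t=1: a0@(1,0):1 a1@(4,0):1 a2@(3,0):0 a3@(1,1):1 a4@(4,3):1 a5@(2,1):1 a6@(2,0):0 a7@(1,2):1 a8@(5,0):1 a9@(3,3):0 a10@(0,2):1 a11@(2,2):1 a12@(4,2):0 a13@(0,1):1 a14@(5,2):0
t=2: a0@(1,0):1 a1@(4,0):1 a2@(3,0):0 a3@(1,1):1 a4@(4,3):0 a5@(2,1):1 a6@(2,0):0 a7@(1,2):1 a8@(5,0):1 a9@(3,3):0 a10@(0,2):1 a11@(2,2):1 a12@(4,2):0 a13@(0,1):1 a14@(5,2):1
t=3: a0@(1,0):1 a1@(4,0):0 a2@(3,0):0 a3@(1,1):1 a4@(4,3):0 a5@(2,1):1 a6@(2,0):0 a7@(1,2):1 a8@(5,0):1 a9@(3,3):0 a10@(0,2):1 a11@(2,2):1 a12@(4,2):0 a13@(0,1):1 a14@(5,2):1
t=4: (unchanged — steady state)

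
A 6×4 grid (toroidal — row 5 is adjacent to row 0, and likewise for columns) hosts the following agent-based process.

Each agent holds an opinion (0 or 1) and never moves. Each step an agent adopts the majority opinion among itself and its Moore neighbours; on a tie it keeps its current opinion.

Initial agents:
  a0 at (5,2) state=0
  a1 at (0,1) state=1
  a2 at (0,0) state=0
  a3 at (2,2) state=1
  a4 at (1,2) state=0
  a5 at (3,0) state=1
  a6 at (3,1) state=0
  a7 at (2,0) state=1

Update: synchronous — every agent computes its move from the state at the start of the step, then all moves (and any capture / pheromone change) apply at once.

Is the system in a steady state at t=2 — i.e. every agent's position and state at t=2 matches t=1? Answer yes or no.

t=1: a0@(5,2):0 a1@(0,1):0 a2@(0,0):0 a3@(2,2):0 a4@(1,2):1 a5@(3,0):1 a6@(3,1):1 a7@(2,0):1
t=2: a0@(5,2):0 a1@(0,1):0 a2@(0,0):0 a3@(2,2):1 a4@(1,2):0 a5@(3,0):1 a6@(3,1):1 a7@(2,0):1

no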